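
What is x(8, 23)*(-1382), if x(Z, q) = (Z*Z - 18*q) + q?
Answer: 451914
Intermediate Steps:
x(Z, q) = Z² - 17*q (x(Z, q) = (Z² - 18*q) + q = Z² - 17*q)
x(8, 23)*(-1382) = (8² - 17*23)*(-1382) = (64 - 391)*(-1382) = -327*(-1382) = 451914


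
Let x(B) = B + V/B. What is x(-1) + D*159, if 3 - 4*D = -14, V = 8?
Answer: 2667/4 ≈ 666.75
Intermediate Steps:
D = 17/4 (D = ¾ - ¼*(-14) = ¾ + 7/2 = 17/4 ≈ 4.2500)
x(B) = B + 8/B
x(-1) + D*159 = (-1 + 8/(-1)) + (17/4)*159 = (-1 + 8*(-1)) + 2703/4 = (-1 - 8) + 2703/4 = -9 + 2703/4 = 2667/4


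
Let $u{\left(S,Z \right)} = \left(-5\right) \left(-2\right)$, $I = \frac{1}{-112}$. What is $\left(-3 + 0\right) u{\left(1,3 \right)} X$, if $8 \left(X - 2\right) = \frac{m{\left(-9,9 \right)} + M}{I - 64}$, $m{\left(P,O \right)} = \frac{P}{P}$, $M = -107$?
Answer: $- \frac{474660}{7169} \approx -66.21$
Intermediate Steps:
$I = - \frac{1}{112} \approx -0.0089286$
$m{\left(P,O \right)} = 1$
$u{\left(S,Z \right)} = 10$
$X = \frac{15822}{7169}$ ($X = 2 + \frac{\left(1 - 107\right) \frac{1}{- \frac{1}{112} - 64}}{8} = 2 + \frac{\left(-106\right) \frac{1}{- \frac{7169}{112}}}{8} = 2 + \frac{\left(-106\right) \left(- \frac{112}{7169}\right)}{8} = 2 + \frac{1}{8} \cdot \frac{11872}{7169} = 2 + \frac{1484}{7169} = \frac{15822}{7169} \approx 2.207$)
$\left(-3 + 0\right) u{\left(1,3 \right)} X = \left(-3 + 0\right) 10 \cdot \frac{15822}{7169} = \left(-3\right) 10 \cdot \frac{15822}{7169} = \left(-30\right) \frac{15822}{7169} = - \frac{474660}{7169}$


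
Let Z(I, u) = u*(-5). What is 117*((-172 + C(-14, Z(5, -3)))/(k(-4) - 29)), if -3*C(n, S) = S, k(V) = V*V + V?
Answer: 20709/17 ≈ 1218.2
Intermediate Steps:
Z(I, u) = -5*u
k(V) = V + V² (k(V) = V² + V = V + V²)
C(n, S) = -S/3
117*((-172 + C(-14, Z(5, -3)))/(k(-4) - 29)) = 117*((-172 - (-5)*(-3)/3)/(-4*(1 - 4) - 29)) = 117*((-172 - ⅓*15)/(-4*(-3) - 29)) = 117*((-172 - 5)/(12 - 29)) = 117*(-177/(-17)) = 117*(-177*(-1/17)) = 117*(177/17) = 20709/17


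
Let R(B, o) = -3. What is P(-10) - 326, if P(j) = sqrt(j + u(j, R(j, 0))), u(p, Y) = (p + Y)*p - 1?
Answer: -326 + sqrt(119) ≈ -315.09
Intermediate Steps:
u(p, Y) = -1 + p*(Y + p) (u(p, Y) = (Y + p)*p - 1 = p*(Y + p) - 1 = -1 + p*(Y + p))
P(j) = sqrt(-1 + j**2 - 2*j) (P(j) = sqrt(j + (-1 + j**2 - 3*j)) = sqrt(-1 + j**2 - 2*j))
P(-10) - 326 = sqrt(-1 + (-10)**2 - 2*(-10)) - 326 = sqrt(-1 + 100 + 20) - 326 = sqrt(119) - 326 = -326 + sqrt(119)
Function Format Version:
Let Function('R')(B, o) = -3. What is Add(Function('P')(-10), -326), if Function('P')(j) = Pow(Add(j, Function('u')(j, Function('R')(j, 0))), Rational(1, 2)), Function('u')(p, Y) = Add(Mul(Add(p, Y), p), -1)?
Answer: Add(-326, Pow(119, Rational(1, 2))) ≈ -315.09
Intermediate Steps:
Function('u')(p, Y) = Add(-1, Mul(p, Add(Y, p))) (Function('u')(p, Y) = Add(Mul(Add(Y, p), p), -1) = Add(Mul(p, Add(Y, p)), -1) = Add(-1, Mul(p, Add(Y, p))))
Function('P')(j) = Pow(Add(-1, Pow(j, 2), Mul(-2, j)), Rational(1, 2)) (Function('P')(j) = Pow(Add(j, Add(-1, Pow(j, 2), Mul(-3, j))), Rational(1, 2)) = Pow(Add(-1, Pow(j, 2), Mul(-2, j)), Rational(1, 2)))
Add(Function('P')(-10), -326) = Add(Pow(Add(-1, Pow(-10, 2), Mul(-2, -10)), Rational(1, 2)), -326) = Add(Pow(Add(-1, 100, 20), Rational(1, 2)), -326) = Add(Pow(119, Rational(1, 2)), -326) = Add(-326, Pow(119, Rational(1, 2)))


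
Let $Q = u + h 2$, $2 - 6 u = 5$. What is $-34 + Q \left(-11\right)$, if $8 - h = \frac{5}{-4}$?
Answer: $-232$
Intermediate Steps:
$u = - \frac{1}{2}$ ($u = \frac{1}{3} - \frac{5}{6} = - \frac{1}{2} \approx -0.5$)
$h = \frac{37}{4}$ ($h = 8 - \frac{5}{-4} = 8 - 5 \left(- \frac{1}{4}\right) = 8 - - \frac{5}{4} = 8 + \frac{5}{4} = \frac{37}{4} \approx 9.25$)
$Q = 18$ ($Q = - \frac{1}{2} + \frac{37}{4} \cdot 2 = - \frac{1}{2} + \frac{37}{2} = 18$)
$-34 + Q \left(-11\right) = -34 + 18 \left(-11\right) = -34 - 198 = -232$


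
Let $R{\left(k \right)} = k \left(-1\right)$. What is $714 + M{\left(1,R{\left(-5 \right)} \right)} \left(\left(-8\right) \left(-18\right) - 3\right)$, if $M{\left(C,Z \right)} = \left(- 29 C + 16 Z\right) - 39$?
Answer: $2406$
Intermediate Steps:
$R{\left(k \right)} = - k$
$M{\left(C,Z \right)} = -39 - 29 C + 16 Z$
$714 + M{\left(1,R{\left(-5 \right)} \right)} \left(\left(-8\right) \left(-18\right) - 3\right) = 714 + \left(-39 - 29 + 16 \left(\left(-1\right) \left(-5\right)\right)\right) \left(\left(-8\right) \left(-18\right) - 3\right) = 714 + \left(-39 - 29 + 16 \cdot 5\right) \left(144 - 3\right) = 714 + \left(-39 - 29 + 80\right) 141 = 714 + 12 \cdot 141 = 714 + 1692 = 2406$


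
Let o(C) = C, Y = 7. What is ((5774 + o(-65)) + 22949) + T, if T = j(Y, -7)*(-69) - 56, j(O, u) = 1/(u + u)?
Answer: 400497/14 ≈ 28607.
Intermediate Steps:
j(O, u) = 1/(2*u)
T = -715/14 (T = ((½)/(-7))*(-69) - 56 = ((½)*(-⅐))*(-69) - 56 = -1/14*(-69) - 56 = 69/14 - 56 = -715/14 ≈ -51.071)
((5774 + o(-65)) + 22949) + T = ((5774 - 65) + 22949) - 715/14 = (5709 + 22949) - 715/14 = 28658 - 715/14 = 400497/14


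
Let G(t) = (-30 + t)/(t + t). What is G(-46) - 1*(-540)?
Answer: 12439/23 ≈ 540.83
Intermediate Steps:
G(t) = (-30 + t)/(2*t) (G(t) = (-30 + t)/((2*t)) = (-30 + t)*(1/(2*t)) = (-30 + t)/(2*t))
G(-46) - 1*(-540) = (1/2)*(-30 - 46)/(-46) - 1*(-540) = (1/2)*(-1/46)*(-76) + 540 = 19/23 + 540 = 12439/23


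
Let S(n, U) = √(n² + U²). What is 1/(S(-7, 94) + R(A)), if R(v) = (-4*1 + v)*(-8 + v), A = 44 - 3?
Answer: 1221/1481956 - √8885/1481956 ≈ 0.00076031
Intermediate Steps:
A = 41
S(n, U) = √(U² + n²)
R(v) = (-8 + v)*(-4 + v) (R(v) = (-4 + v)*(-8 + v) = (-8 + v)*(-4 + v))
1/(S(-7, 94) + R(A)) = 1/(√(94² + (-7)²) + (32 + 41² - 12*41)) = 1/(√(8836 + 49) + (32 + 1681 - 492)) = 1/(√8885 + 1221) = 1/(1221 + √8885)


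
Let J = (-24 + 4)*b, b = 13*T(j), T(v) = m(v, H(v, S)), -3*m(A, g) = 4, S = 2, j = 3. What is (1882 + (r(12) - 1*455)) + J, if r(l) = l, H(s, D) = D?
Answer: 5357/3 ≈ 1785.7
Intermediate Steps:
m(A, g) = -4/3 (m(A, g) = -⅓*4 = -4/3)
T(v) = -4/3
b = -52/3 (b = 13*(-4/3) = -52/3 ≈ -17.333)
J = 1040/3 (J = (-24 + 4)*(-52/3) = -20*(-52/3) = 1040/3 ≈ 346.67)
(1882 + (r(12) - 1*455)) + J = (1882 + (12 - 1*455)) + 1040/3 = (1882 + (12 - 455)) + 1040/3 = (1882 - 443) + 1040/3 = 1439 + 1040/3 = 5357/3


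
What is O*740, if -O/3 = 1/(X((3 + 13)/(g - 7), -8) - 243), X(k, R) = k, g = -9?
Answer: 555/61 ≈ 9.0984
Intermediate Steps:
O = 3/244 (O = -3/((3 + 13)/(-9 - 7) - 243) = -3/(16/(-16) - 243) = -3/(16*(-1/16) - 243) = -3/(-1 - 243) = -3/(-244) = -3*(-1/244) = 3/244 ≈ 0.012295)
O*740 = (3/244)*740 = 555/61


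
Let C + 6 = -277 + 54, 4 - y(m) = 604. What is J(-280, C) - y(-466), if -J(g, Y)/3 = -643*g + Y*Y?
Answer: -696843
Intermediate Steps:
y(m) = -600 (y(m) = 4 - 1*604 = 4 - 604 = -600)
C = -229 (C = -6 + (-277 + 54) = -6 - 223 = -229)
J(g, Y) = -3*Y**2 + 1929*g (J(g, Y) = -3*(-643*g + Y*Y) = -3*(-643*g + Y**2) = -3*(Y**2 - 643*g) = -3*Y**2 + 1929*g)
J(-280, C) - y(-466) = (-3*(-229)**2 + 1929*(-280)) - 1*(-600) = (-3*52441 - 540120) + 600 = (-157323 - 540120) + 600 = -697443 + 600 = -696843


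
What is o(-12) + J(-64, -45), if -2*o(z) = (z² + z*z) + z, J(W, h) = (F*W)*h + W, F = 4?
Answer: 11318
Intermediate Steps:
J(W, h) = W + 4*W*h (J(W, h) = (4*W)*h + W = 4*W*h + W = W + 4*W*h)
o(z) = -z² - z/2 (o(z) = -((z² + z*z) + z)/2 = -((z² + z²) + z)/2 = -(2*z² + z)/2 = -(z + 2*z²)/2 = -z² - z/2)
o(-12) + J(-64, -45) = -1*(-12)*(½ - 12) - 64*(1 + 4*(-45)) = -1*(-12)*(-23/2) - 64*(1 - 180) = -138 - 64*(-179) = -138 + 11456 = 11318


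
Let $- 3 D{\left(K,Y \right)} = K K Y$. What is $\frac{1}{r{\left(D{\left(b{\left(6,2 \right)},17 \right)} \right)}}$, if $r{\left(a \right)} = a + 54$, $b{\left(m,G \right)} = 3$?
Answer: $\frac{1}{3} \approx 0.33333$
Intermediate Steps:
$D{\left(K,Y \right)} = - \frac{Y K^{2}}{3}$ ($D{\left(K,Y \right)} = - \frac{K K Y}{3} = - \frac{K^{2} Y}{3} = - \frac{Y K^{2}}{3}$)
$r{\left(a \right)} = 54 + a$
$\frac{1}{r{\left(D{\left(b{\left(6,2 \right)},17 \right)} \right)}} = \frac{1}{54 - \frac{17 \cdot 3^{2}}{3}} = \frac{1}{54 - \frac{17}{3} \cdot 9} = \frac{1}{54 - 51} = \frac{1}{3}$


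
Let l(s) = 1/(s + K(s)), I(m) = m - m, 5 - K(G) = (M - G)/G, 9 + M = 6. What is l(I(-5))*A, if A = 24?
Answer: 0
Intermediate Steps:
M = -3 (M = -9 + 6 = -3)
K(G) = 5 - (-3 - G)/G
I(m) = 0
l(s) = 1/(6 + s + 3/s) (l(s) = 1/(s + (6 + 3/s)) = 1/(6 + s + 3/s))
l(I(-5))*A = (0/(3 + 0*(6 + 0)))*24 = (0/(3 + 0*6))*24 = (0/(3 + 0))*24 = (0/3)*24 = (0*(⅓))*24 = 0*24 = 0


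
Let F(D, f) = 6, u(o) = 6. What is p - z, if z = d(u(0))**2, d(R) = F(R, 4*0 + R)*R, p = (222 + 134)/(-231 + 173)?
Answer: -37762/29 ≈ -1302.1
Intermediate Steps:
p = -178/29 (p = 356/(-58) = 356*(-1/58) = -178/29 ≈ -6.1379)
d(R) = 6*R
z = 1296 (z = (6*6)**2 = 36**2 = 1296)
p - z = -178/29 - 1*1296 = -178/29 - 1296 = -37762/29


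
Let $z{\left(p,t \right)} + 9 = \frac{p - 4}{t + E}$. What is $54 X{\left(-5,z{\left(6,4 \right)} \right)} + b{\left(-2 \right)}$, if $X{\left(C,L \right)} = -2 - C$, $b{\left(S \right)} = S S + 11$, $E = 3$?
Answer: $177$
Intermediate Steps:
$b{\left(S \right)} = 11 + S^{2}$ ($b{\left(S \right)} = S^{2} + 11 = 11 + S^{2}$)
$z{\left(p,t \right)} = -9 + \frac{-4 + p}{3 + t}$ ($z{\left(p,t \right)} = -9 + \frac{p - 4}{t + 3} = -9 + \frac{-4 + p}{3 + t}$)
$54 X{\left(-5,z{\left(6,4 \right)} \right)} + b{\left(-2 \right)} = 54 \left(-2 - -5\right) + \left(11 + \left(-2\right)^{2}\right) = 54 \left(-2 + 5\right) + \left(11 + 4\right) = 54 \cdot 3 + 15 = 162 + 15 = 177$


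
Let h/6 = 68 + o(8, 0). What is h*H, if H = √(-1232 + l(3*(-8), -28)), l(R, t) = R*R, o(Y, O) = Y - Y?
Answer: 1632*I*√41 ≈ 10450.0*I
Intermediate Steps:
o(Y, O) = 0
l(R, t) = R²
H = 4*I*√41 (H = √(-1232 + (3*(-8))²) = √(-1232 + (-24)²) = √(-1232 + 576) = √(-656) = 4*I*√41 ≈ 25.612*I)
h = 408 (h = 6*(68 + 0) = 6*68 = 408)
h*H = 408*(4*I*√41) = 1632*I*√41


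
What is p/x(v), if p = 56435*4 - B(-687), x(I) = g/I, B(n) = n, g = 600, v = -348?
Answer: -6566383/50 ≈ -1.3133e+5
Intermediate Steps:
x(I) = 600/I
p = 226427 (p = 56435*4 - 1*(-687) = 225740 + 687 = 226427)
p/x(v) = 226427/((600/(-348))) = 226427/((600*(-1/348))) = 226427/(-50/29) = 226427*(-29/50) = -6566383/50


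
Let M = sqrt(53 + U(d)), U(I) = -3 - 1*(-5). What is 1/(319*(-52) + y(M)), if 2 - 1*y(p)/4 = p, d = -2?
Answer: -829/13744776 + sqrt(55)/68723880 ≈ -6.0206e-5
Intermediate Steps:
U(I) = 2 (U(I) = -3 + 5 = 2)
M = sqrt(55) (M = sqrt(53 + 2) = sqrt(55) ≈ 7.4162)
y(p) = 8 - 4*p
1/(319*(-52) + y(M)) = 1/(319*(-52) + (8 - 4*sqrt(55))) = 1/(-16588 + (8 - 4*sqrt(55))) = 1/(-16580 - 4*sqrt(55))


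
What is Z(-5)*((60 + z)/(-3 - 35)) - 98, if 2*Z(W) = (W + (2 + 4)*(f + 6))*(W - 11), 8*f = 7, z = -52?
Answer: -702/19 ≈ -36.947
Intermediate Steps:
f = 7/8 (f = (1/8)*7 = 7/8 ≈ 0.87500)
Z(W) = (-11 + W)*(165/4 + W)/2 (Z(W) = ((W + (2 + 4)*(7/8 + 6))*(W - 11))/2 = ((W + 6*(55/8))*(-11 + W))/2 = ((W + 165/4)*(-11 + W))/2 = ((165/4 + W)*(-11 + W))/2 = ((-11 + W)*(165/4 + W))/2 = (-11 + W)*(165/4 + W)/2)
Z(-5)*((60 + z)/(-3 - 35)) - 98 = (-1815/8 + (1/2)*(-5)**2 + (121/8)*(-5))*((60 - 52)/(-3 - 35)) - 98 = (-1815/8 + (1/2)*25 - 605/8)*(8/(-38)) - 98 = (-1815/8 + 25/2 - 605/8)*(8*(-1/38)) - 98 = -290*(-4/19) - 98 = 1160/19 - 98 = -702/19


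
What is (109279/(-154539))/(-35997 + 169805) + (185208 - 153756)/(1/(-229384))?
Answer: -149187200949376592095/20678554512 ≈ -7.2146e+9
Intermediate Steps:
(109279/(-154539))/(-35997 + 169805) + (185208 - 153756)/(1/(-229384)) = (109279*(-1/154539))/133808 + 31452/(-1/229384) = -109279/154539*1/133808 + 31452*(-229384) = -109279/20678554512 - 7214585568 = -149187200949376592095/20678554512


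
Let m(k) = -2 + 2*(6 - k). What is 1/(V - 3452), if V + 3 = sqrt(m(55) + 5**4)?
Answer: -691/2387300 - sqrt(21)/2387300 ≈ -0.00029137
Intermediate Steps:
m(k) = 10 - 2*k (m(k) = -2 + (12 - 2*k) = 10 - 2*k)
V = -3 + 5*sqrt(21) (V = -3 + sqrt((10 - 2*55) + 5**4) = -3 + sqrt((10 - 110) + 625) = -3 + sqrt(-100 + 625) = -3 + sqrt(525) = -3 + 5*sqrt(21) ≈ 19.913)
1/(V - 3452) = 1/((-3 + 5*sqrt(21)) - 3452) = 1/(-3455 + 5*sqrt(21))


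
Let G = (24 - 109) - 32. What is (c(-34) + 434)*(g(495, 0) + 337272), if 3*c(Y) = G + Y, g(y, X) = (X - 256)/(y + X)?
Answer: 192158740984/1485 ≈ 1.2940e+8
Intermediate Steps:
G = -117 (G = -85 - 32 = -117)
g(y, X) = (-256 + X)/(X + y)
c(Y) = -39 + Y/3 (c(Y) = (-117 + Y)/3 = -39 + Y/3)
(c(-34) + 434)*(g(495, 0) + 337272) = ((-39 + (⅓)*(-34)) + 434)*((-256 + 0)/(0 + 495) + 337272) = ((-39 - 34/3) + 434)*(-256/495 + 337272) = (-151/3 + 434)*((1/495)*(-256) + 337272) = 1151*(-256/495 + 337272)/3 = (1151/3)*(166949384/495) = 192158740984/1485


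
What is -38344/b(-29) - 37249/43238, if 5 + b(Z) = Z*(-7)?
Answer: -832646587/4280562 ≈ -194.52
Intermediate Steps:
b(Z) = -5 - 7*Z (b(Z) = -5 + Z*(-7) = -5 - 7*Z)
-38344/b(-29) - 37249/43238 = -38344/(-5 - 7*(-29)) - 37249/43238 = -38344/(-5 + 203) - 37249*1/43238 = -38344/198 - 37249/43238 = -38344*1/198 - 37249/43238 = -19172/99 - 37249/43238 = -832646587/4280562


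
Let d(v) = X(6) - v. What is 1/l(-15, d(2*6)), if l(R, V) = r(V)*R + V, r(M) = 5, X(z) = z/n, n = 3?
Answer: -1/85 ≈ -0.011765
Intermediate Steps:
X(z) = z/3
d(v) = 2 - v (d(v) = (1/3)*6 - v = 2 - v)
l(R, V) = V + 5*R (l(R, V) = 5*R + V = V + 5*R)
1/l(-15, d(2*6)) = 1/((2 - 2*6) + 5*(-15)) = 1/((2 - 1*12) - 75) = 1/((2 - 12) - 75) = 1/(-10 - 75) = 1/(-85) = -1/85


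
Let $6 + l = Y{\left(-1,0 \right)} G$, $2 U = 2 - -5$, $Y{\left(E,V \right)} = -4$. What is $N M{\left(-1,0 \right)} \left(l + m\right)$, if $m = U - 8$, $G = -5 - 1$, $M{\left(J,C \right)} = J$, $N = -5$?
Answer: $\frac{135}{2} \approx 67.5$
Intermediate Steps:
$U = \frac{7}{2}$ ($U = \frac{2 - -5}{2} = \frac{2 + 5}{2} = \frac{1}{2} \cdot 7 = \frac{7}{2} \approx 3.5$)
$G = -6$ ($G = -5 - 1 = -6$)
$l = 18$ ($l = -6 - -24 = -6 + 24 = 18$)
$m = - \frac{9}{2}$ ($m = \frac{7}{2} - 8 = - \frac{9}{2} \approx -4.5$)
$N M{\left(-1,0 \right)} \left(l + m\right) = \left(-5\right) \left(-1\right) \left(18 - \frac{9}{2}\right) = 5 \cdot \frac{27}{2} = \frac{135}{2}$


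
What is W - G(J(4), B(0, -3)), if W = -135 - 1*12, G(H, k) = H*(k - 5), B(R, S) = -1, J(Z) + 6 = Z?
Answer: -159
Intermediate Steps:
J(Z) = -6 + Z
G(H, k) = H*(-5 + k)
W = -147 (W = -135 - 12 = -147)
W - G(J(4), B(0, -3)) = -147 - (-6 + 4)*(-5 - 1) = -147 - (-2)*(-6) = -147 - 1*12 = -147 - 12 = -159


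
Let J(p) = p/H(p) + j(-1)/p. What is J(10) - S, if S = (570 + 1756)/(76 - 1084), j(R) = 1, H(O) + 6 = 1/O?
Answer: 105953/148680 ≈ 0.71262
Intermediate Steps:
H(O) = -6 + 1/O
J(p) = 1/p + p/(-6 + 1/p) (J(p) = p/(-6 + 1/p) + 1/p = 1/p + p/(-6 + 1/p))
S = -1163/504 (S = 2326/(-1008) = 2326*(-1/1008) = -1163/504 ≈ -2.3075)
J(10) - S = (-1 - 1*10³ + 6*10)/(10*(-1 + 6*10)) - 1*(-1163/504) = (-1 - 1*1000 + 60)/(10*(-1 + 60)) + 1163/504 = (⅒)*(-1 - 1000 + 60)/59 + 1163/504 = (⅒)*(1/59)*(-941) + 1163/504 = -941/590 + 1163/504 = 105953/148680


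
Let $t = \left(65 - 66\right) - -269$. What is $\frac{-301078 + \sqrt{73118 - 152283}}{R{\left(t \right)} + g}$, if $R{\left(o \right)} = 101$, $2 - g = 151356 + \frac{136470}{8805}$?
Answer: $\frac{176732786}{88794609} - \frac{587 i \sqrt{79165}}{88794609} \approx 1.9904 - 0.00186 i$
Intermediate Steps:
$g = - \frac{88853896}{587}$ ($g = 2 - \left(151356 + \frac{136470}{8805}\right) = 2 - \left(151356 + 136470 \cdot \frac{1}{8805}\right) = 2 - \left(151356 + \frac{9098}{587}\right) = 2 - \frac{88855070}{587} = - \frac{88853896}{587} \approx -1.5137 \cdot 10^{5}$)
$t = 268$ ($t = -1 + 269 = 268$)
$\frac{-301078 + \sqrt{73118 - 152283}}{R{\left(t \right)} + g} = \frac{-301078 + \sqrt{73118 - 152283}}{101 - \frac{88853896}{587}} = \frac{-301078 + \sqrt{-79165}}{- \frac{88794609}{587}} = \left(-301078 + i \sqrt{79165}\right) \left(- \frac{587}{88794609}\right) = \frac{176732786}{88794609} - \frac{587 i \sqrt{79165}}{88794609}$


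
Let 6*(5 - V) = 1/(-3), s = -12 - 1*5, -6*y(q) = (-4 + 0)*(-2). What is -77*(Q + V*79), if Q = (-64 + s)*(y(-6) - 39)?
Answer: -5081615/18 ≈ -2.8231e+5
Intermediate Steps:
y(q) = -4/3 (y(q) = -(-4 + 0)*(-2)/6 = -(-2)*(-2)/3 = -1/6*8 = -4/3)
s = -17 (s = -12 - 5 = -17)
Q = 3267 (Q = (-64 - 17)*(-4/3 - 39) = -81*(-121/3) = 3267)
V = 91/18 (V = 5 - 1/6/(-3) = 5 - 1/6*(-1/3) = 5 + 1/18 = 91/18 ≈ 5.0556)
-77*(Q + V*79) = -77*(3267 + (91/18)*79) = -77*(3267 + 7189/18) = -77*65995/18 = -5081615/18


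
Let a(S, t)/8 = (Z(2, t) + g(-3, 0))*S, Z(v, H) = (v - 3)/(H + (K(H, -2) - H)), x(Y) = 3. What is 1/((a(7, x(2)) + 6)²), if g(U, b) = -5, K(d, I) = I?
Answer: 1/60516 ≈ 1.6525e-5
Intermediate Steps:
Z(v, H) = 3/2 - v/2 (Z(v, H) = (v - 3)/(H + (-2 - H)) = (-3 + v)/(-2) = (-3 + v)*(-½) = 3/2 - v/2)
a(S, t) = -36*S (a(S, t) = 8*(((3/2 - ½*2) - 5)*S) = 8*(((3/2 - 1) - 5)*S) = 8*((½ - 5)*S) = 8*(-9*S/2) = -36*S)
1/((a(7, x(2)) + 6)²) = 1/((-36*7 + 6)²) = 1/((-252 + 6)²) = 1/((-246)²) = 1/60516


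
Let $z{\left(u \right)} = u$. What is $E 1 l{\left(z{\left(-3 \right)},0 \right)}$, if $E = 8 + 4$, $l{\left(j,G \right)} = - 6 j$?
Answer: $216$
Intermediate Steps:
$E = 12$
$E 1 l{\left(z{\left(-3 \right)},0 \right)} = 12 \cdot 1 \left(\left(-6\right) \left(-3\right)\right) = 12 \cdot 18 = 216$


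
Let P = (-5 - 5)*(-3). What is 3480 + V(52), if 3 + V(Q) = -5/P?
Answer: 20861/6 ≈ 3476.8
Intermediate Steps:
P = 30 (P = -10*(-3) = 30)
V(Q) = -19/6 (V(Q) = -3 - 5/30 = -3 - 5*1/30 = -3 - 1/6 = -19/6)
3480 + V(52) = 3480 - 19/6 = 20861/6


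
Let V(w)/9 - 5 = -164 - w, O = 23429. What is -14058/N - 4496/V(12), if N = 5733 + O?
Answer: 54738545/22440159 ≈ 2.4393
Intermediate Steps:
V(w) = -1431 - 9*w (V(w) = 45 + 9*(-164 - w) = 45 + (-1476 - 9*w) = -1431 - 9*w)
N = 29162 (N = 5733 + 23429 = 29162)
-14058/N - 4496/V(12) = -14058/29162 - 4496/(-1431 - 9*12) = -14058*1/29162 - 4496/(-1431 - 108) = -7029/14581 - 4496/(-1539) = -7029/14581 - 4496*(-1/1539) = -7029/14581 + 4496/1539 = 54738545/22440159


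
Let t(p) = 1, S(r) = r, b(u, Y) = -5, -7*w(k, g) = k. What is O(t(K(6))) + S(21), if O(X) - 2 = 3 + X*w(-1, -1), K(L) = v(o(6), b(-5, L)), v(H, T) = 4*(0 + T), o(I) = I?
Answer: 183/7 ≈ 26.143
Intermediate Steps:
w(k, g) = -k/7
v(H, T) = 4*T
K(L) = -20 (K(L) = 4*(-5) = -20)
O(X) = 5 + X/7 (O(X) = 2 + (3 + X*(-⅐*(-1))) = 2 + (3 + X*(⅐)) = 2 + (3 + X/7) = 5 + X/7)
O(t(K(6))) + S(21) = (5 + (⅐)*1) + 21 = (5 + ⅐) + 21 = 36/7 + 21 = 183/7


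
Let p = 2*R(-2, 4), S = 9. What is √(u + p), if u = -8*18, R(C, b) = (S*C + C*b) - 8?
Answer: 2*I*√53 ≈ 14.56*I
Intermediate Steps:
R(C, b) = -8 + 9*C + C*b (R(C, b) = (9*C + C*b) - 8 = -8 + 9*C + C*b)
p = -68 (p = 2*(-8 + 9*(-2) - 2*4) = 2*(-8 - 18 - 8) = 2*(-34) = -68)
u = -144
√(u + p) = √(-144 - 68) = √(-212) = 2*I*√53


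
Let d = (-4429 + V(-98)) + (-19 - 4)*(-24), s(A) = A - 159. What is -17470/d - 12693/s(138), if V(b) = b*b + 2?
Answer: 24117109/40103 ≈ 601.38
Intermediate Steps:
s(A) = -159 + A
V(b) = 2 + b² (V(b) = b² + 2 = 2 + b²)
d = 5729 (d = (-4429 + (2 + (-98)²)) + (-19 - 4)*(-24) = (-4429 + (2 + 9604)) - 23*(-24) = (-4429 + 9606) + 552 = 5177 + 552 = 5729)
-17470/d - 12693/s(138) = -17470/5729 - 12693/(-159 + 138) = -17470*1/5729 - 12693/(-21) = -17470/5729 - 12693*(-1/21) = -17470/5729 + 4231/7 = 24117109/40103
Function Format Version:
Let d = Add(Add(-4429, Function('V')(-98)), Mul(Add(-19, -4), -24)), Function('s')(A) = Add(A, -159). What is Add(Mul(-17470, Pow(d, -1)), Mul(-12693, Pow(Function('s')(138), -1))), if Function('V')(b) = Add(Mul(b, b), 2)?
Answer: Rational(24117109, 40103) ≈ 601.38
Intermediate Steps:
Function('s')(A) = Add(-159, A)
Function('V')(b) = Add(2, Pow(b, 2)) (Function('V')(b) = Add(Pow(b, 2), 2) = Add(2, Pow(b, 2)))
d = 5729 (d = Add(Add(-4429, Add(2, Pow(-98, 2))), Mul(Add(-19, -4), -24)) = Add(Add(-4429, Add(2, 9604)), Mul(-23, -24)) = Add(Add(-4429, 9606), 552) = Add(5177, 552) = 5729)
Add(Mul(-17470, Pow(d, -1)), Mul(-12693, Pow(Function('s')(138), -1))) = Add(Mul(-17470, Pow(5729, -1)), Mul(-12693, Pow(Add(-159, 138), -1))) = Add(Mul(-17470, Rational(1, 5729)), Mul(-12693, Pow(-21, -1))) = Add(Rational(-17470, 5729), Mul(-12693, Rational(-1, 21))) = Add(Rational(-17470, 5729), Rational(4231, 7)) = Rational(24117109, 40103)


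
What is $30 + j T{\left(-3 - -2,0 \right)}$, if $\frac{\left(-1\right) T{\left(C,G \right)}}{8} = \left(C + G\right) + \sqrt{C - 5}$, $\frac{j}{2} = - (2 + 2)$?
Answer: $-34 + 64 i \sqrt{6} \approx -34.0 + 156.77 i$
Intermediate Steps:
$j = -8$ ($j = 2 \left(- (2 + 2)\right) = 2 \left(\left(-1\right) 4\right) = 2 \left(-4\right) = -8$)
$T{\left(C,G \right)} = - 8 C - 8 G - 8 \sqrt{-5 + C}$ ($T{\left(C,G \right)} = - 8 \left(\left(C + G\right) + \sqrt{C - 5}\right) = - 8 \left(\left(C + G\right) + \sqrt{-5 + C}\right) = - 8 \left(C + G + \sqrt{-5 + C}\right) = - 8 C - 8 G - 8 \sqrt{-5 + C}$)
$30 + j T{\left(-3 - -2,0 \right)} = 30 - 8 \left(- 8 \left(-3 - -2\right) - 0 - 8 \sqrt{-5 - 1}\right) = 30 - 8 \left(- 8 \left(-3 + 2\right) + 0 - 8 \sqrt{-5 + \left(-3 + 2\right)}\right) = 30 - 8 \left(\left(-8\right) \left(-1\right) + 0 - 8 \sqrt{-5 - 1}\right) = 30 - 8 \left(8 + 0 - 8 \sqrt{-6}\right) = 30 - 8 \left(8 + 0 - 8 i \sqrt{6}\right) = 30 - 8 \left(8 - 8 i \sqrt{6}\right) = 30 - \left(64 - 64 i \sqrt{6}\right) = -34 + 64 i \sqrt{6}$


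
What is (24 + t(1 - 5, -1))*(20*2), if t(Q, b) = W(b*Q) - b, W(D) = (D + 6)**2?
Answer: 5000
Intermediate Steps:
W(D) = (6 + D)**2
t(Q, b) = (6 + Q*b)**2 - b (t(Q, b) = (6 + b*Q)**2 - b = (6 + Q*b)**2 - b)
(24 + t(1 - 5, -1))*(20*2) = (24 + ((6 + (1 - 5)*(-1))**2 - 1*(-1)))*(20*2) = (24 + ((6 - 4*(-1))**2 + 1))*40 = (24 + ((6 + 4)**2 + 1))*40 = (24 + (10**2 + 1))*40 = (24 + (100 + 1))*40 = (24 + 101)*40 = 125*40 = 5000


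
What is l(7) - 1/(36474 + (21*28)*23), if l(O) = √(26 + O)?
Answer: -1/49998 + √33 ≈ 5.7445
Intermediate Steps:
l(7) - 1/(36474 + (21*28)*23) = √(26 + 7) - 1/(36474 + (21*28)*23) = √33 - 1/(36474 + 588*23) = √33 - 1/(36474 + 13524) = √33 - 1/49998 = -1/49998 + √33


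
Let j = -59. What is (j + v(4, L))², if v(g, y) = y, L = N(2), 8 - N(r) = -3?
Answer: 2304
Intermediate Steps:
N(r) = 11 (N(r) = 8 - 1*(-3) = 8 + 3 = 11)
L = 11
(j + v(4, L))² = (-59 + 11)² = (-48)² = 2304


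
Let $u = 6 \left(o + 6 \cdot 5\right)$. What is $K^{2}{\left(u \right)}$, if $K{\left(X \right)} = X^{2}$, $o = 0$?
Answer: $1049760000$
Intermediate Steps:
$u = 180$ ($u = 6 \left(0 + 6 \cdot 5\right) = 6 \left(0 + 30\right) = 6 \cdot 30 = 180$)
$K^{2}{\left(u \right)} = \left(180^{2}\right)^{2} = 32400^{2} = 1049760000$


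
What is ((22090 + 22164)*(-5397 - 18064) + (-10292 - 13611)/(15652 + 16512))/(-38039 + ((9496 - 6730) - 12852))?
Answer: 3035822809029/140717500 ≈ 21574.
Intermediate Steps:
((22090 + 22164)*(-5397 - 18064) + (-10292 - 13611)/(15652 + 16512))/(-38039 + ((9496 - 6730) - 12852)) = (44254*(-23461) - 23903/32164)/(-38039 + (2766 - 12852)) = (-1038243094 - 23903*1/32164)/(-38039 - 10086) = (-1038243094 - 2173/2924)/(-48125) = -3035822809029/2924*(-1/48125) = 3035822809029/140717500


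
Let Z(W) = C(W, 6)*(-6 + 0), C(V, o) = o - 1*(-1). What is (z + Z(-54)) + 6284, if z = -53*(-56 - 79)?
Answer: 13397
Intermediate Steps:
z = 7155 (z = -53*(-135) = 7155)
C(V, o) = 1 + o (C(V, o) = o + 1 = 1 + o)
Z(W) = -42 (Z(W) = (1 + 6)*(-6 + 0) = 7*(-6) = -42)
(z + Z(-54)) + 6284 = (7155 - 42) + 6284 = 7113 + 6284 = 13397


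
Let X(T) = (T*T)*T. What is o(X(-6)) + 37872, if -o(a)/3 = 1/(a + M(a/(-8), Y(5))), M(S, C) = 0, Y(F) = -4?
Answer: 2726785/72 ≈ 37872.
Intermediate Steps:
X(T) = T³ (X(T) = T²*T = T³)
o(a) = -3/a (o(a) = -3/(a + 0) = -3/a)
o(X(-6)) + 37872 = -3/((-6)³) + 37872 = -3/(-216) + 37872 = -3*(-1/216) + 37872 = 1/72 + 37872 = 2726785/72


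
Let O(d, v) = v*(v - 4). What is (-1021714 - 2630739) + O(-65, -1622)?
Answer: -1015081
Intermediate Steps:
O(d, v) = v*(-4 + v)
(-1021714 - 2630739) + O(-65, -1622) = (-1021714 - 2630739) - 1622*(-4 - 1622) = -3652453 - 1622*(-1626) = -3652453 + 2637372 = -1015081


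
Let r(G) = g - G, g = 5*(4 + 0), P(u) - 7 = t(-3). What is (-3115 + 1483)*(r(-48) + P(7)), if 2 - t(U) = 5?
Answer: -117504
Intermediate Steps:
t(U) = -3 (t(U) = 2 - 1*5 = 2 - 5 = -3)
P(u) = 4 (P(u) = 7 - 3 = 4)
g = 20 (g = 5*4 = 20)
r(G) = 20 - G
(-3115 + 1483)*(r(-48) + P(7)) = (-3115 + 1483)*((20 - 1*(-48)) + 4) = -1632*((20 + 48) + 4) = -1632*(68 + 4) = -1632*72 = -117504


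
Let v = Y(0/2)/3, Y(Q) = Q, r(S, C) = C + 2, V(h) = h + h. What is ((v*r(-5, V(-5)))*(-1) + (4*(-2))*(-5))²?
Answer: 1600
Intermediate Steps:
V(h) = 2*h
r(S, C) = 2 + C
v = 0 (v = (0/2)/3 = (0*(½))*(⅓) = 0*(⅓) = 0)
((v*r(-5, V(-5)))*(-1) + (4*(-2))*(-5))² = ((0*(2 + 2*(-5)))*(-1) + (4*(-2))*(-5))² = ((0*(2 - 10))*(-1) - 8*(-5))² = ((0*(-8))*(-1) + 40)² = (0*(-1) + 40)² = (0 + 40)² = 40² = 1600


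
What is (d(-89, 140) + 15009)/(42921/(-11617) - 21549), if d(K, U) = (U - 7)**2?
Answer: -189926333/125188827 ≈ -1.5171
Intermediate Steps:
d(K, U) = (-7 + U)**2
(d(-89, 140) + 15009)/(42921/(-11617) - 21549) = ((-7 + 140)**2 + 15009)/(42921/(-11617) - 21549) = (133**2 + 15009)/(42921*(-1/11617) - 21549) = (17689 + 15009)/(-42921/11617 - 21549) = 32698/(-250377654/11617) = 32698*(-11617/250377654) = -189926333/125188827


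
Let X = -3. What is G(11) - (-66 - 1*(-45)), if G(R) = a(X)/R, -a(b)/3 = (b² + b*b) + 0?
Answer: 177/11 ≈ 16.091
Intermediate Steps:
a(b) = -6*b² (a(b) = -3*((b² + b*b) + 0) = -3*((b² + b²) + 0) = -3*(2*b² + 0) = -6*b²)
G(R) = -54/R (G(R) = (-6*(-3)²)/R = (-6*9)/R = -54/R)
G(11) - (-66 - 1*(-45)) = -54/11 - (-66 - 1*(-45)) = -54*1/11 - (-66 + 45) = -54/11 - 1*(-21) = -54/11 + 21 = 177/11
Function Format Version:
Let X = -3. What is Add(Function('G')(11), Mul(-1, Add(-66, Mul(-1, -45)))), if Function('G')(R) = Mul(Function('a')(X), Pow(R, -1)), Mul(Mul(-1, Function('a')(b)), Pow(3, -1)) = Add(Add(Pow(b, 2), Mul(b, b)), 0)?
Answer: Rational(177, 11) ≈ 16.091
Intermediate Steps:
Function('a')(b) = Mul(-6, Pow(b, 2)) (Function('a')(b) = Mul(-3, Add(Add(Pow(b, 2), Mul(b, b)), 0)) = Mul(-3, Add(Add(Pow(b, 2), Pow(b, 2)), 0)) = Mul(-3, Add(Mul(2, Pow(b, 2)), 0)) = Mul(-3, Mul(2, Pow(b, 2))) = Mul(-6, Pow(b, 2)))
Function('G')(R) = Mul(-54, Pow(R, -1)) (Function('G')(R) = Mul(Mul(-6, Pow(-3, 2)), Pow(R, -1)) = Mul(Mul(-6, 9), Pow(R, -1)) = Mul(-54, Pow(R, -1)))
Add(Function('G')(11), Mul(-1, Add(-66, Mul(-1, -45)))) = Add(Mul(-54, Pow(11, -1)), Mul(-1, Add(-66, Mul(-1, -45)))) = Add(Mul(-54, Rational(1, 11)), Mul(-1, Add(-66, 45))) = Add(Rational(-54, 11), Mul(-1, -21)) = Add(Rational(-54, 11), 21) = Rational(177, 11)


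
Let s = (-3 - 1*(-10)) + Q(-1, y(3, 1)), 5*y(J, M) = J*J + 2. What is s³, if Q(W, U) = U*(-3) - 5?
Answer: -12167/125 ≈ -97.336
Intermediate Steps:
y(J, M) = ⅖ + J²/5 (y(J, M) = (J*J + 2)/5 = (J² + 2)/5 = (2 + J²)/5 = ⅖ + J²/5)
Q(W, U) = -5 - 3*U (Q(W, U) = -3*U - 5 = -5 - 3*U)
s = -23/5 (s = (-3 - 1*(-10)) + (-5 - 3*(⅖ + (⅕)*3²)) = (-3 + 10) + (-5 - 3*(⅖ + (⅕)*9)) = 7 + (-5 - 3*(⅖ + 9/5)) = 7 + (-5 - 3*11/5) = 7 + (-5 - 33/5) = 7 - 58/5 = -23/5 ≈ -4.6000)
s³ = (-23/5)³ = -12167/125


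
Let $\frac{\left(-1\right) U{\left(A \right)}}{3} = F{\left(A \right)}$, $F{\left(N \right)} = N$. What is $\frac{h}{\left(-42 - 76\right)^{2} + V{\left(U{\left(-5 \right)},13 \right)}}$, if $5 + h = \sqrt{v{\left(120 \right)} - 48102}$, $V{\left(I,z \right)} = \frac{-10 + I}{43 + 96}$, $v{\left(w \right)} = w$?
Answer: $- \frac{695}{1935441} + \frac{139 i \sqrt{47982}}{1935441} \approx -0.00035909 + 0.015732 i$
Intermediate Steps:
$U{\left(A \right)} = - 3 A$
$V{\left(I,z \right)} = - \frac{10}{139} + \frac{I}{139}$ ($V{\left(I,z \right)} = \frac{-10 + I}{139} = \left(-10 + I\right) \frac{1}{139} = - \frac{10}{139} + \frac{I}{139}$)
$h = -5 + i \sqrt{47982}$ ($h = -5 + \sqrt{120 - 48102} = -5 + \sqrt{-47982} = -5 + i \sqrt{47982} \approx -5.0 + 219.05 i$)
$\frac{h}{\left(-42 - 76\right)^{2} + V{\left(U{\left(-5 \right)},13 \right)}} = \frac{-5 + i \sqrt{47982}}{\left(-42 - 76\right)^{2} - \left(\frac{10}{139} - \frac{\left(-3\right) \left(-5\right)}{139}\right)} = \frac{-5 + i \sqrt{47982}}{\left(-118\right)^{2} + \left(- \frac{10}{139} + \frac{1}{139} \cdot 15\right)} = \frac{-5 + i \sqrt{47982}}{13924 + \left(- \frac{10}{139} + \frac{15}{139}\right)} = \frac{-5 + i \sqrt{47982}}{13924 + \frac{5}{139}} = \frac{-5 + i \sqrt{47982}}{\frac{1935441}{139}} = \left(-5 + i \sqrt{47982}\right) \frac{139}{1935441} = - \frac{695}{1935441} + \frac{139 i \sqrt{47982}}{1935441}$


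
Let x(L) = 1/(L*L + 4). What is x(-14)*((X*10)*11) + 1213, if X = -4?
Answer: 6054/5 ≈ 1210.8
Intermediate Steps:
x(L) = 1/(4 + L²) (x(L) = 1/(L² + 4) = 1/(4 + L²))
x(-14)*((X*10)*11) + 1213 = (-4*10*11)/(4 + (-14)²) + 1213 = (-40*11)/(4 + 196) + 1213 = -440/200 + 1213 = (1/200)*(-440) + 1213 = -11/5 + 1213 = 6054/5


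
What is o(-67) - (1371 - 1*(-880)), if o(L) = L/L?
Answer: -2250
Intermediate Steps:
o(L) = 1
o(-67) - (1371 - 1*(-880)) = 1 - (1371 - 1*(-880)) = 1 - (1371 + 880) = 1 - 1*2251 = 1 - 2251 = -2250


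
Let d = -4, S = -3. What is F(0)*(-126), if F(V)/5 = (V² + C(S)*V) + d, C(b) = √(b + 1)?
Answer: 2520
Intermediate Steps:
C(b) = √(1 + b)
F(V) = -20 + 5*V² + 5*I*V*√2 (F(V) = 5*((V² + √(1 - 3)*V) - 4) = 5*((V² + √(-2)*V) - 4) = 5*((V² + (I*√2)*V) - 4) = 5*((V² + I*V*√2) - 4) = 5*(-4 + V² + I*V*√2) = -20 + 5*V² + 5*I*V*√2)
F(0)*(-126) = (-20 + 5*0² + 5*I*0*√2)*(-126) = (-20 + 5*0 + 0)*(-126) = (-20 + 0 + 0)*(-126) = -20*(-126) = 2520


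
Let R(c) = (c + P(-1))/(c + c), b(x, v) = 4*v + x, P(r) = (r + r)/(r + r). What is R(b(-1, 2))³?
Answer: 64/343 ≈ 0.18659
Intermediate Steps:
P(r) = 1 (P(r) = (2*r)/((2*r)) = (2*r)*(1/(2*r)) = 1)
b(x, v) = x + 4*v
R(c) = (1 + c)/(2*c) (R(c) = (c + 1)/(c + c) = (1 + c)/((2*c)) = (1 + c)*(1/(2*c)) = (1 + c)/(2*c))
R(b(-1, 2))³ = ((1 + (-1 + 4*2))/(2*(-1 + 4*2)))³ = ((1 + (-1 + 8))/(2*(-1 + 8)))³ = ((½)*(1 + 7)/7)³ = ((½)*(⅐)*8)³ = (4/7)³ = 64/343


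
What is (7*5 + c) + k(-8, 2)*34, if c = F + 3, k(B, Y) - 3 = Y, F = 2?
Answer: 210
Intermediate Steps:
k(B, Y) = 3 + Y
c = 5 (c = 2 + 3 = 5)
(7*5 + c) + k(-8, 2)*34 = (7*5 + 5) + (3 + 2)*34 = (35 + 5) + 5*34 = 40 + 170 = 210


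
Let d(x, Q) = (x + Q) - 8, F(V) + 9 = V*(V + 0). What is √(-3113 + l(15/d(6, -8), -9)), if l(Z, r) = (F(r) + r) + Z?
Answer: I*√12206/2 ≈ 55.24*I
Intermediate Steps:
F(V) = -9 + V² (F(V) = -9 + V*(V + 0) = -9 + V*V = -9 + V²)
d(x, Q) = -8 + Q + x (d(x, Q) = (Q + x) - 8 = -8 + Q + x)
l(Z, r) = -9 + Z + r + r² (l(Z, r) = ((-9 + r²) + r) + Z = (-9 + r + r²) + Z = -9 + Z + r + r²)
√(-3113 + l(15/d(6, -8), -9)) = √(-3113 + (-9 + 15/(-8 - 8 + 6) - 9 + (-9)²)) = √(-3113 + (-9 + 15/(-10) - 9 + 81)) = √(-3113 + (-9 + 15*(-⅒) - 9 + 81)) = √(-3113 + (-9 - 3/2 - 9 + 81)) = √(-3113 + 123/2) = √(-6103/2) = I*√12206/2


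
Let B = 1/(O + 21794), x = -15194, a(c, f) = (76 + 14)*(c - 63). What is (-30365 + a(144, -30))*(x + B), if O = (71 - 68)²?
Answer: 7644165571575/21803 ≈ 3.5060e+8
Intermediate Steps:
a(c, f) = -5670 + 90*c (a(c, f) = 90*(-63 + c) = -5670 + 90*c)
O = 9 (O = 3² = 9)
B = 1/21803 (B = 1/(9 + 21794) = 1/21803 ≈ 4.5865e-5)
(-30365 + a(144, -30))*(x + B) = (-30365 + (-5670 + 90*144))*(-15194 + 1/21803) = (-30365 + (-5670 + 12960))*(-331274781/21803) = (-30365 + 7290)*(-331274781/21803) = -23075*(-331274781/21803) = 7644165571575/21803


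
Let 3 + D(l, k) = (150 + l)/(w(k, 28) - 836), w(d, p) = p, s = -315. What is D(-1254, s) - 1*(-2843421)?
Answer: 287185356/101 ≈ 2.8434e+6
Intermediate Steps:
D(l, k) = -1287/404 - l/808 (D(l, k) = -3 + (150 + l)/(28 - 836) = -3 + (150 + l)/(-808) = -3 + (150 + l)*(-1/808) = -3 + (-75/404 - l/808) = -1287/404 - l/808)
D(-1254, s) - 1*(-2843421) = (-1287/404 - 1/808*(-1254)) - 1*(-2843421) = (-1287/404 + 627/404) + 2843421 = -165/101 + 2843421 = 287185356/101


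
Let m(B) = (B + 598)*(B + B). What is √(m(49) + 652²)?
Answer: √488510 ≈ 698.93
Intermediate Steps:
m(B) = 2*B*(598 + B) (m(B) = (598 + B)*(2*B) = 2*B*(598 + B))
√(m(49) + 652²) = √(2*49*(598 + 49) + 652²) = √(2*49*647 + 425104) = √(63406 + 425104) = √488510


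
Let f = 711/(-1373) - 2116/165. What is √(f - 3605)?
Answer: 2*I*√46425714385215/226545 ≈ 60.153*I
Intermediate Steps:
f = -3022583/226545 (f = 711*(-1/1373) - 2116*1/165 = -711/1373 - 2116/165 = -3022583/226545 ≈ -13.342)
√(f - 3605) = √(-3022583/226545 - 3605) = √(-819717308/226545) = 2*I*√46425714385215/226545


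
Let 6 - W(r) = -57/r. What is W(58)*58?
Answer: 405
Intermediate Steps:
W(r) = 6 + 57/r (W(r) = 6 - (-57)/r = 6 + 57/r)
W(58)*58 = (6 + 57/58)*58 = (405/58)*58 = 405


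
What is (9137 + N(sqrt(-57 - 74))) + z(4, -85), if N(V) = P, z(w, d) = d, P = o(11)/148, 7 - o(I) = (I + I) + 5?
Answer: 334919/37 ≈ 9051.9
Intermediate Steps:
o(I) = 2 - 2*I (o(I) = 7 - ((I + I) + 5) = 7 - (2*I + 5) = 7 - (5 + 2*I) = 7 + (-5 - 2*I) = 2 - 2*I)
P = -5/37 (P = (2 - 2*11)/148 = (2 - 22)*(1/148) = -20*1/148 = -5/37 ≈ -0.13514)
N(V) = -5/37
(9137 + N(sqrt(-57 - 74))) + z(4, -85) = (9137 - 5/37) - 85 = 338064/37 - 85 = 334919/37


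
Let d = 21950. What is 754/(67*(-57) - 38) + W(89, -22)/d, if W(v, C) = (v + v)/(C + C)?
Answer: -12567237/64225700 ≈ -0.19567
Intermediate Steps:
W(v, C) = v/C (W(v, C) = (2*v)/((2*C)) = (2*v)*(1/(2*C)) = v/C)
754/(67*(-57) - 38) + W(89, -22)/d = 754/(67*(-57) - 38) + (89/(-22))/21950 = 754/(-3819 - 38) + (89*(-1/22))*(1/21950) = 754/(-3857) - 89/22*1/21950 = 754*(-1/3857) - 89/482900 = -26/133 - 89/482900 = -12567237/64225700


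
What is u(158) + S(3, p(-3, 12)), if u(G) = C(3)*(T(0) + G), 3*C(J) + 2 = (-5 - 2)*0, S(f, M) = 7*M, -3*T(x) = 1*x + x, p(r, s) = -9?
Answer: -505/3 ≈ -168.33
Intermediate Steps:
T(x) = -2*x/3 (T(x) = -(1*x + x)/3 = -(x + x)/3 = -2*x/3)
C(J) = -⅔ (C(J) = -⅔ + ((-5 - 2)*0)/3 = -⅔ + (-7*0)/3 = -⅔ + (⅓)*0 = -⅔ + 0 = -⅔)
u(G) = -2*G/3 (u(G) = -2*(-⅔*0 + G)/3 = -2*(0 + G)/3 = -2*G/3)
u(158) + S(3, p(-3, 12)) = -⅔*158 + 7*(-9) = -316/3 - 63 = -505/3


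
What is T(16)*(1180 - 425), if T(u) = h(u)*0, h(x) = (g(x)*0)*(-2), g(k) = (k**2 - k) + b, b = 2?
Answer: 0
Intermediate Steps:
g(k) = 2 + k**2 - k (g(k) = (k**2 - k) + 2 = 2 + k**2 - k)
h(x) = 0 (h(x) = ((2 + x**2 - x)*0)*(-2) = 0*(-2) = 0)
T(u) = 0 (T(u) = 0*0 = 0)
T(16)*(1180 - 425) = 0*(1180 - 425) = 0*755 = 0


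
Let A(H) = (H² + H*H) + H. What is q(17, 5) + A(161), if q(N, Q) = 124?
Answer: 52127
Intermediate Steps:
A(H) = H + 2*H² (A(H) = (H² + H²) + H = 2*H² + H = H + 2*H²)
q(17, 5) + A(161) = 124 + 161*(1 + 2*161) = 124 + 161*(1 + 322) = 124 + 161*323 = 124 + 52003 = 52127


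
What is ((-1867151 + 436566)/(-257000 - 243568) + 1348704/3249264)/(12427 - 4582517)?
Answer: -110905550069/154857269427146160 ≈ -7.1618e-7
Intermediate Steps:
((-1867151 + 436566)/(-257000 - 243568) + 1348704/3249264)/(12427 - 4582517) = (-1430585/(-500568) + 1348704*(1/3249264))/(-4570090) = (-1430585*(-1/500568) + 28098/67693)*(-1/4570090) = (1430585/500568 + 28098/67693)*(-1/4570090) = (110905550069/33884949624)*(-1/4570090) = -110905550069/154857269427146160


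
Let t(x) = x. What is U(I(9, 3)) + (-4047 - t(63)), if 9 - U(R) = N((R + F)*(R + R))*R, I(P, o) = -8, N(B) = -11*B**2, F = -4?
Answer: -3248133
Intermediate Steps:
U(R) = 9 + 44*R**3*(-4 + R)**2 (U(R) = 9 - (-11*(R - 4)**2*(R + R)**2)*R = 9 - (-11*4*R**2*(-4 + R)**2)*R = 9 - (-44*R**2*(-4 + R)**2)*R = 9 - (-44)*R**3*(-4 + R)**2 = 9 + 44*R**3*(-4 + R)**2)
U(I(9, 3)) + (-4047 - t(63)) = (9 + 44*(-8)**3*(-4 - 8)**2) + (-4047 - 1*63) = (9 + 44*(-512)*(-12)**2) + (-4047 - 63) = (9 + 44*(-512)*144) - 4110 = (9 - 3244032) - 4110 = -3244023 - 4110 = -3248133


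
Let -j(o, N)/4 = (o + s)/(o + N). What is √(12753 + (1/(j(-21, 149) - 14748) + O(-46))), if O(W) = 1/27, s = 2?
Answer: 14*√1173745150278105/4247253 ≈ 112.93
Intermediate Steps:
O(W) = 1/27
j(o, N) = -4*(2 + o)/(N + o) (j(o, N) = -4*(o + 2)/(o + N) = -4*(2 + o)/(N + o))
√(12753 + (1/(j(-21, 149) - 14748) + O(-46))) = √(12753 + (1/(4*(-2 - 1*(-21))/(149 - 21) - 14748) + 1/27)) = √(12753 + (1/(4*(-2 + 21)/128 - 14748) + 1/27)) = √(12753 + (1/(4*(1/128)*19 - 14748) + 1/27)) = √(12753 + (1/(19/32 - 14748) + 1/27)) = √(12753 + (1/(-471917/32) + 1/27)) = √(12753 + (-32/471917 + 1/27)) = √(12753 + 471053/12741759) = √(162496123580/12741759) = 14*√1173745150278105/4247253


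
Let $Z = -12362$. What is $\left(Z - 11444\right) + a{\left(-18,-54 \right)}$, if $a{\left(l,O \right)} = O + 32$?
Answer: $-23828$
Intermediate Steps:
$a{\left(l,O \right)} = 32 + O$
$\left(Z - 11444\right) + a{\left(-18,-54 \right)} = \left(-12362 - 11444\right) + \left(32 - 54\right) = -23806 - 22 = -23828$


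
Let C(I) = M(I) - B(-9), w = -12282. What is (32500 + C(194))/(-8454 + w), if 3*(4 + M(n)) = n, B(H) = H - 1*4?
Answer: -97721/62208 ≈ -1.5709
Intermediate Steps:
B(H) = -4 + H (B(H) = H - 4 = -4 + H)
M(n) = -4 + n/3
C(I) = 9 + I/3 (C(I) = (-4 + I/3) - (-4 - 9) = (-4 + I/3) - 1*(-13) = (-4 + I/3) + 13 = 9 + I/3)
(32500 + C(194))/(-8454 + w) = (32500 + (9 + (⅓)*194))/(-8454 - 12282) = (32500 + (9 + 194/3))/(-20736) = (32500 + 221/3)*(-1/20736) = (97721/3)*(-1/20736) = -97721/62208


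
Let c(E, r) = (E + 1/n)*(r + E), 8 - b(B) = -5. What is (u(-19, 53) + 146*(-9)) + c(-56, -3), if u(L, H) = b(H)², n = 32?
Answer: 69029/32 ≈ 2157.2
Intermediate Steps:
b(B) = 13 (b(B) = 8 - 1*(-5) = 8 + 5 = 13)
c(E, r) = (1/32 + E)*(E + r) (c(E, r) = (E + 1/32)*(r + E) = (E + 1/32)*(E + r) = (1/32 + E)*(E + r))
u(L, H) = 169 (u(L, H) = 13² = 169)
(u(-19, 53) + 146*(-9)) + c(-56, -3) = (169 + 146*(-9)) + ((1/32)*(-56) + (1/32)*(-3) - 56*(-56 - 3)) = (169 - 1314) + (-7/4 - 3/32 - 56*(-59)) = -1145 + (-7/4 - 3/32 + 3304) = -1145 + 105669/32 = 69029/32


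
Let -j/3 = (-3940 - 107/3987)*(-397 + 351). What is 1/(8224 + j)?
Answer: -1329/711679106 ≈ -1.8674e-6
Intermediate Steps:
j = -722608802/1329 (j = -3*(-3940 - 107/3987)*(-397 + 351) = -3*(-3940 - 107*1/3987)*(-46) = -3*(-3940 - 107/3987)*(-46) = -(-15708887)*(-46)/1329 = -3*722608802/3987 = -722608802/1329 ≈ -5.4372e+5)
1/(8224 + j) = 1/(8224 - 722608802/1329) = 1/(-711679106/1329) = -1329/711679106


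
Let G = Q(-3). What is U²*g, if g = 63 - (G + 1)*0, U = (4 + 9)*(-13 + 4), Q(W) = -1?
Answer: 862407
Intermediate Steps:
G = -1
U = -117 (U = 13*(-9) = -117)
g = 63 (g = 63 - (-1 + 1)*0 = 63 - 0*0 = 63 - 1*0 = 63 + 0 = 63)
U²*g = (-117)²*63 = 13689*63 = 862407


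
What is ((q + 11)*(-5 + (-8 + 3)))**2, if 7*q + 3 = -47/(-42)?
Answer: 248850625/21609 ≈ 11516.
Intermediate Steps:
q = -79/294 (q = -3/7 + (-47/(-42))/7 = -3/7 + (-47*(-1/42))/7 = -3/7 + (1/7)*(47/42) = -3/7 + 47/294 = -79/294 ≈ -0.26871)
((q + 11)*(-5 + (-8 + 3)))**2 = ((-79/294 + 11)*(-5 + (-8 + 3)))**2 = (3155*(-5 - 5)/294)**2 = ((3155/294)*(-10))**2 = (-15775/147)**2 = 248850625/21609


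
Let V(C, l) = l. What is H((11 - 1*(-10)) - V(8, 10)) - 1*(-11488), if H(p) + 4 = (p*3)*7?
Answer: 11715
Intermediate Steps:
H(p) = -4 + 21*p (H(p) = -4 + (p*3)*7 = -4 + (3*p)*7 = -4 + 21*p)
H((11 - 1*(-10)) - V(8, 10)) - 1*(-11488) = (-4 + 21*((11 - 1*(-10)) - 1*10)) - 1*(-11488) = (-4 + 21*((11 + 10) - 10)) + 11488 = (-4 + 21*(21 - 10)) + 11488 = (-4 + 21*11) + 11488 = (-4 + 231) + 11488 = 227 + 11488 = 11715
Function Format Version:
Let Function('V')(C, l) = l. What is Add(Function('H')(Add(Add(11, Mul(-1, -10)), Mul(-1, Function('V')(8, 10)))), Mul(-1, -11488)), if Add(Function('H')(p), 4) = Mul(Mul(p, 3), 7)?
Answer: 11715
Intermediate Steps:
Function('H')(p) = Add(-4, Mul(21, p)) (Function('H')(p) = Add(-4, Mul(Mul(p, 3), 7)) = Add(-4, Mul(Mul(3, p), 7)) = Add(-4, Mul(21, p)))
Add(Function('H')(Add(Add(11, Mul(-1, -10)), Mul(-1, Function('V')(8, 10)))), Mul(-1, -11488)) = Add(Add(-4, Mul(21, Add(Add(11, Mul(-1, -10)), Mul(-1, 10)))), Mul(-1, -11488)) = Add(Add(-4, Mul(21, Add(Add(11, 10), -10))), 11488) = Add(Add(-4, Mul(21, Add(21, -10))), 11488) = Add(Add(-4, Mul(21, 11)), 11488) = Add(Add(-4, 231), 11488) = Add(227, 11488) = 11715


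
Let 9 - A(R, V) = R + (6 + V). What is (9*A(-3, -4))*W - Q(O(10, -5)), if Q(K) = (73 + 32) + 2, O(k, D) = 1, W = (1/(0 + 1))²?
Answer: -17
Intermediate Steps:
A(R, V) = 3 - R - V (A(R, V) = 9 - (R + (6 + V)) = 9 - (6 + R + V) = 9 + (-6 - R - V) = 3 - R - V)
W = 1 (W = (1/1)² = 1² = 1)
Q(K) = 107 (Q(K) = 105 + 2 = 107)
(9*A(-3, -4))*W - Q(O(10, -5)) = (9*(3 - 1*(-3) - 1*(-4)))*1 - 1*107 = (9*(3 + 3 + 4))*1 - 107 = (9*10)*1 - 107 = 90*1 - 107 = 90 - 107 = -17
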